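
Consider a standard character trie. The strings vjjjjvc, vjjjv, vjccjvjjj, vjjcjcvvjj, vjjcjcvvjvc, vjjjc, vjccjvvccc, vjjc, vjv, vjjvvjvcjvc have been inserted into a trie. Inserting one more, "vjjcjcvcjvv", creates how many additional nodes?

The longest prefix of "vjjcjcvcjvv" already in the trie is "vjjcjcv" (length 7).
So 11 − 7 = 4 new nodes.

4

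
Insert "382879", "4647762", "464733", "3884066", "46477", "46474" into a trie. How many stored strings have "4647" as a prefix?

Walk to "4647"; the words in its subtree are exactly those with that prefix.
Words under "4647": 464733, 46474, 46477, 4647762
Count: 4

4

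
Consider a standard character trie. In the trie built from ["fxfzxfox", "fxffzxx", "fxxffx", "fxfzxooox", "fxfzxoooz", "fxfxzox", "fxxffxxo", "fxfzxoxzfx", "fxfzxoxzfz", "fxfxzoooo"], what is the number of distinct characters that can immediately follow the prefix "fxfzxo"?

The children of the "fxfzxo" node are the distinct next characters among strings starting with "fxfzxo".
Distinct next characters after "fxfzxo": o, x.
That node has 2 child edges.

2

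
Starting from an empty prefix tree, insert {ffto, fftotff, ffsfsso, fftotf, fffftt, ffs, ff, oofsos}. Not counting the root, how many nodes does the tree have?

22

For each word, the new-node count is its length minus the longest prefix already in the trie:
  "ffto" → 4 new (f, f, t, o)
  "fftotff" → prefix "ffto" already present; 3 new (t, f, f)
  "ffsfsso" → prefix "ff" already present; 5 new (s, f, s, s, o)
  "fftotf" → prefix "fftotf" already present; 0 new (none)
  "fffftt" → prefix "ff" already present; 4 new (f, f, t, t)
  "ffs" → prefix "ffs" already present; 0 new (none)
  "ff" → prefix "ff" already present; 0 new (none)
  "oofsos" → 6 new (o, o, f, s, o, s)
Total nodes = 4 + 3 + 5 + 0 + 4 + 0 + 0 + 6 = 22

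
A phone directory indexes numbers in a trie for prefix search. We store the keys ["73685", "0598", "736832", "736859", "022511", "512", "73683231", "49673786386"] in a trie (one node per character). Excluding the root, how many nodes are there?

33

Trie structure (* marks end of a word):
(root)
├─ 0
│  ├─ 2
│  │  └─ 2
│  │     └─ 5
│  │        └─ 1
│  │           └─ 1 *
│  └─ 5
│     └─ 9
│        └─ 8 *
├─ 4
│  └─ 9
│     └─ 6
│        └─ 7
│           └─ 3
│              └─ 7
│                 └─ 8
│                    └─ 6
│                       └─ 3
│                          └─ 8
│                             └─ 6 *
├─ 5
│  └─ 1
│     └─ 2 *
└─ 7
   └─ 3
      └─ 6
         └─ 8
            ├─ 3
            │  └─ 2 *
            │     └─ 3
            │        └─ 1 *
            └─ 5 *
               └─ 9 *
Counting every labelled node above: 33.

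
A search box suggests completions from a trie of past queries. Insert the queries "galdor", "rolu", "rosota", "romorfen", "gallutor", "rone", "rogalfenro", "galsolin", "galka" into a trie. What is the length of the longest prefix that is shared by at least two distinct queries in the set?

The deepest shared node is where two words last agree before diverging.
"galdor" and "galka" agree on "gal" (3 characters) before diverging; nothing deeper is shared.
Longest shared-prefix length: 3

3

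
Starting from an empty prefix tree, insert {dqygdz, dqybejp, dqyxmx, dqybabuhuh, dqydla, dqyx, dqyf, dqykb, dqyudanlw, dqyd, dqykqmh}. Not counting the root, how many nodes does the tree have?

34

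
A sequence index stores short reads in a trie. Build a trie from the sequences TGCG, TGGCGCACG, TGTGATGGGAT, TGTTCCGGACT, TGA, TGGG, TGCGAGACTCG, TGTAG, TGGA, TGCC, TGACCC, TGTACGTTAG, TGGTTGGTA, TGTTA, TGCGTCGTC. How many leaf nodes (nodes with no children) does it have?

A leaf is a node with no children — equivalently, the end of a word that is not a proper prefix of any other stored word.
Those words: "TGACCC", "TGCC", "TGCGAGACTCG", "TGCGTCGTC", "TGGA", "TGGCGCACG", "TGGG", "TGGTTGGTA", "TGTACGTTAG", "TGTAG", "TGTGATGGGAT", "TGTTA", "TGTTCCGGACT"
Leaf count: 13

13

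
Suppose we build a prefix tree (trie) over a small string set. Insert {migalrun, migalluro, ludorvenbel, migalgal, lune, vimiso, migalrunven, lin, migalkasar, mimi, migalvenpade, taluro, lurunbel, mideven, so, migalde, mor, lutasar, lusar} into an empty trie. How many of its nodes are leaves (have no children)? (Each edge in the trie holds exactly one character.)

18

Leaves are exactly the stored words that no other stored word extends.
Those words: "lin", "ludorvenbel", "lune", "lurunbel", "lusar", "lutasar", "mideven", "migalde", "migalgal", "migalkasar", "migalluro", "migalrunven", "migalvenpade", "mimi", "mor", "so", "taluro", "vimiso"
Leaf count: 18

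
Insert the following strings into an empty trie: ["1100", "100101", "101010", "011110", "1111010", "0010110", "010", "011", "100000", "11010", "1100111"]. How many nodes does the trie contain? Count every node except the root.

Trie structure (* marks end of a word):
(root)
├─ 0
│  ├─ 0
│  │  └─ 1
│  │     └─ 0
│  │        └─ 1
│  │           └─ 1
│  │              └─ 0 *
│  └─ 1
│     ├─ 0 *
│     └─ 1 *
│        └─ 1
│           └─ 1
│              └─ 0 *
└─ 1
   ├─ 0
   │  ├─ 0
   │  │  ├─ 0
   │  │  │  └─ 0
   │  │  │     └─ 0 *
   │  │  └─ 1
   │  │     └─ 0
   │  │        └─ 1 *
   │  └─ 1
   │     └─ 0
   │        └─ 1
   │           └─ 0 *
   └─ 1
      ├─ 0
      │  ├─ 0 *
      │  │  └─ 1
      │  │     └─ 1
      │  │        └─ 1 *
      │  └─ 1
      │     └─ 0 *
      └─ 1
         └─ 1
            └─ 0
               └─ 1
                  └─ 0 *
Counting every labelled node above: 39.

39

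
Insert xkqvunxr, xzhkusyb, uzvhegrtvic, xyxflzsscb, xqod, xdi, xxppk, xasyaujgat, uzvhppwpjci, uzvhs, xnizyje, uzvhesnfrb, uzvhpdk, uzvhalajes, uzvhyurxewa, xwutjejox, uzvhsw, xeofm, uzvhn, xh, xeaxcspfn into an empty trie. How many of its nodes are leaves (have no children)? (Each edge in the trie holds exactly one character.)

20

Leaves are exactly the stored words that no other stored word extends.
Those words: "uzvhalajes", "uzvhegrtvic", "uzvhesnfrb", "uzvhn", "uzvhpdk", "uzvhppwpjci", "uzvhsw", "uzvhyurxewa", "xasyaujgat", "xdi", "xeaxcspfn", "xeofm", "xh", "xkqvunxr", "xnizyje", "xqod", "xwutjejox", "xxppk", "xyxflzsscb", "xzhkusyb"
Leaf count: 20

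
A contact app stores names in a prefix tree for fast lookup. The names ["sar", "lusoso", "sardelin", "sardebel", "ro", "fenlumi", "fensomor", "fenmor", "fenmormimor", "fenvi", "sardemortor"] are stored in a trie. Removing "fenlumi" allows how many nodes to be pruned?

Walk "fenlumi" from the leaf back toward the root, removing each node that no remaining word uses.
The suffix "lumi" (4 nodes) is used only by "fenlumi"; the node for "fen" still has the child "s", so pruning stops there.
Nodes removed: 4

4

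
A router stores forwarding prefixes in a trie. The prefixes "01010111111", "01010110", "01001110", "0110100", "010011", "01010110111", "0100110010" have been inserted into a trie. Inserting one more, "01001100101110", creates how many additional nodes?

The longest prefix of "01001100101110" already in the trie is "0100110010" (length 10).
New nodes needed: |"01001100101110"| − 10 = 14 − 10 = 4.

4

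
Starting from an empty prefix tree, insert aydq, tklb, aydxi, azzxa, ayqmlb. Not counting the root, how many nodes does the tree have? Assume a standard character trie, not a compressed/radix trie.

For each word, the new-node count is its length minus the longest prefix already in the trie:
  "aydq" → 4 new (a, y, d, q)
  "tklb" → 4 new (t, k, l, b)
  "aydxi" → prefix "ayd" already present; 2 new (x, i)
  "azzxa" → prefix "a" already present; 4 new (z, z, x, a)
  "ayqmlb" → prefix "ay" already present; 4 new (q, m, l, b)
Total nodes = 4 + 4 + 2 + 4 + 4 = 18

18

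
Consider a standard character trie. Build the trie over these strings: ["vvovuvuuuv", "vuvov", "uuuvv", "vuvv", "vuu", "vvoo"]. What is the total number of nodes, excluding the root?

22

For each word, the new-node count is its length minus the longest prefix already in the trie:
  "vvovuvuuuv" → 10 new (v, v, o, v, u, v, u, u, u, v)
  "vuvov" → prefix "v" already present; 4 new (u, v, o, v)
  "uuuvv" → 5 new (u, u, u, v, v)
  "vuvv" → prefix "vuv" already present; 1 new (v)
  "vuu" → prefix "vu" already present; 1 new (u)
  "vvoo" → prefix "vvo" already present; 1 new (o)
Total nodes = 10 + 4 + 5 + 1 + 1 + 1 = 22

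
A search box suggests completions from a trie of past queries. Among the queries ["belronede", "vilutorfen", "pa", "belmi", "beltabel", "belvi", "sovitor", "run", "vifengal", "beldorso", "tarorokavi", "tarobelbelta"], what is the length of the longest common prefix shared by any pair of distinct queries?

Look for the deepest trie node that still has at least two words in its subtree.
"tarobelbelta" and "tarorokavi" agree on "taro" (4 characters) before diverging; nothing deeper is shared.
Longest shared-prefix length: 4

4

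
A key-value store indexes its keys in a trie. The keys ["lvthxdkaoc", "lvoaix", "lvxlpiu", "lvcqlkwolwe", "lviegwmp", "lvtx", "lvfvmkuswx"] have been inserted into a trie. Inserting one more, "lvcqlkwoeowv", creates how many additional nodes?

4

Walking "lvcqlkwoeowv" from the root, the first 8 characters ("lvcqlkwo") follow existing edges; "e" is the first miss.
New nodes needed: |"lvcqlkwoeowv"| − 8 = 12 − 8 = 4.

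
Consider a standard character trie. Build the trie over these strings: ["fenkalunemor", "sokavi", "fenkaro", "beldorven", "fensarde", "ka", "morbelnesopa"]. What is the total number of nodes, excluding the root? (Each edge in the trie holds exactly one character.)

48

Trace insertions, counting only characters that open a new branch:
  "fenkalunemor" → 12 new (f, e, n, k, a, l, u, n, e, m, o, r)
  "sokavi" → 6 new (s, o, k, a, v, i)
  "fenkaro" → prefix "fenka" already present; 2 new (r, o)
  "beldorven" → 9 new (b, e, l, d, o, r, v, e, n)
  "fensarde" → prefix "fen" already present; 5 new (s, a, r, d, e)
  "ka" → 2 new (k, a)
  "morbelnesopa" → 12 new (m, o, r, b, e, l, n, e, s, o, p, a)
Total nodes = 12 + 6 + 2 + 9 + 5 + 2 + 12 = 48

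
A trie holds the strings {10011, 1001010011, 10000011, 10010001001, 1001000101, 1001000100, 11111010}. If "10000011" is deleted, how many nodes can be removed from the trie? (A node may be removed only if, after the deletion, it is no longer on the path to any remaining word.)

Walk "10000011" from the leaf back toward the root, removing each node that no remaining word uses.
The suffix "00011" (5 nodes) is used only by "10000011"; the node for "100" still has the child "1", so pruning stops there.
Nodes removed: 5

5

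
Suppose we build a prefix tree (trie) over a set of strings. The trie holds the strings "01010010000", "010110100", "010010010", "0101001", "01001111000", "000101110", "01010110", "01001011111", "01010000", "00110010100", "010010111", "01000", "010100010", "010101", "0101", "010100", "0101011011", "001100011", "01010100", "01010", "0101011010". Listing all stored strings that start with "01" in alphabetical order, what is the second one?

010010010

Filter for "01…" and sort: "01000", "010010010", "010010111", "01001011111", "01001111000", "0101", "01010", "010100", "01010000", "010100010", "0101001", "01010010000", "010101", "01010100", "01010110", "0101011010", "0101011011", "010110100"
The 2nd is 010010010.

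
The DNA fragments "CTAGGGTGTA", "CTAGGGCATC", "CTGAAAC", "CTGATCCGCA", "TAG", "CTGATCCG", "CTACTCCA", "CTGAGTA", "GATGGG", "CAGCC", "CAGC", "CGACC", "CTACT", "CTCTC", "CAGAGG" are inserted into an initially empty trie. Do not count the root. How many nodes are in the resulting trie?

Trace insertions, counting only characters that open a new branch:
  "CTAGGGTGTA" → 10 new (C, T, A, G, G, G, T, G, T, A)
  "CTAGGGCATC" → prefix "CTAGGG" already present; 4 new (C, A, T, C)
  "CTGAAAC" → prefix "CT" already present; 5 new (G, A, A, A, C)
  "CTGATCCGCA" → prefix "CTGA" already present; 6 new (T, C, C, G, C, A)
  "TAG" → 3 new (T, A, G)
  "CTGATCCG" → prefix "CTGATCCG" already present; 0 new (none)
  "CTACTCCA" → prefix "CTA" already present; 5 new (C, T, C, C, A)
  "CTGAGTA" → prefix "CTGA" already present; 3 new (G, T, A)
  "GATGGG" → 6 new (G, A, T, G, G, G)
  "CAGCC" → prefix "C" already present; 4 new (A, G, C, C)
  "CAGC" → prefix "CAGC" already present; 0 new (none)
  "CGACC" → prefix "C" already present; 4 new (G, A, C, C)
  "CTACT" → prefix "CTACT" already present; 0 new (none)
  "CTCTC" → prefix "CT" already present; 3 new (C, T, C)
  "CAGAGG" → prefix "CAG" already present; 3 new (A, G, G)
Total nodes = 10 + 4 + 5 + 6 + 3 + 0 + 5 + 3 + 6 + 4 + 0 + 4 + 0 + 3 + 3 = 56

56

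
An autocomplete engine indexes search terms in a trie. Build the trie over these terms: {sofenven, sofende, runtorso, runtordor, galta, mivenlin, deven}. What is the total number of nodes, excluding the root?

39

Trie structure (* marks end of a word):
(root)
├─ d
│  └─ e
│     └─ v
│        └─ e
│           └─ n *
├─ g
│  └─ a
│     └─ l
│        └─ t
│           └─ a *
├─ m
│  └─ i
│     └─ v
│        └─ e
│           └─ n
│              └─ l
│                 └─ i
│                    └─ n *
├─ r
│  └─ u
│     └─ n
│        └─ t
│           └─ o
│              └─ r
│                 ├─ d
│                 │  └─ o
│                 │     └─ r *
│                 └─ s
│                    └─ o *
└─ s
   └─ o
      └─ f
         └─ e
            └─ n
               ├─ d
               │  └─ e *
               └─ v
                  └─ e
                     └─ n *
Counting every labelled node above: 39.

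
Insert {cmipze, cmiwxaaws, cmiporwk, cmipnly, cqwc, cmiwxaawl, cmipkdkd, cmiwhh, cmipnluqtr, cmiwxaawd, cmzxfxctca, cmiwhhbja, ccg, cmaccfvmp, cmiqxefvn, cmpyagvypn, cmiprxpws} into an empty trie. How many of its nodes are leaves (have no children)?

A leaf is a node with no children — equivalently, the end of a word that is not a proper prefix of any other stored word.
Those words: "ccg", "cmaccfvmp", "cmipkdkd", "cmipnluqtr", "cmipnly", "cmiporwk", "cmiprxpws", "cmipze", "cmiqxefvn", "cmiwhhbja", "cmiwxaawd", "cmiwxaawl", "cmiwxaaws", "cmpyagvypn", "cmzxfxctca", "cqwc"
Leaf count: 16

16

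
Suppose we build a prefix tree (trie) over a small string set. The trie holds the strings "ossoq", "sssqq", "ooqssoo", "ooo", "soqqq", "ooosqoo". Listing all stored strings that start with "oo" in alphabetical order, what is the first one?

DFS of the "oo" subtree visits, in order: "ooo", "ooosqoo", "ooqssoo"
Position 1: ooo

ooo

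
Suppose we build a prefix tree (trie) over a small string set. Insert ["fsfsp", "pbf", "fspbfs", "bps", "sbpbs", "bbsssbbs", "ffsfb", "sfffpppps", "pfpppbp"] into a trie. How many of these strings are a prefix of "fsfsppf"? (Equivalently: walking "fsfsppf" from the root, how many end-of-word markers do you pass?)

Walk "fsfsppf" from the root; an end-of-word marker is hit whenever a stored word is a prefix of "fsfsppf".
Prefixes of the query that are stored words: "fsfsp"
Count: 1

1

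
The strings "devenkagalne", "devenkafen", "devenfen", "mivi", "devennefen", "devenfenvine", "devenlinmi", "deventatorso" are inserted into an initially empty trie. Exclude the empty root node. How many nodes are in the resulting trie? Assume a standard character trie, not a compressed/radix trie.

Trace insertions, counting only characters that open a new branch:
  "devenkagalne" → 12 new (d, e, v, e, n, k, a, g, a, l, n, e)
  "devenkafen" → prefix "devenka" already present; 3 new (f, e, n)
  "devenfen" → prefix "deven" already present; 3 new (f, e, n)
  "mivi" → 4 new (m, i, v, i)
  "devennefen" → prefix "deven" already present; 5 new (n, e, f, e, n)
  "devenfenvine" → prefix "devenfen" already present; 4 new (v, i, n, e)
  "devenlinmi" → prefix "deven" already present; 5 new (l, i, n, m, i)
  "deventatorso" → prefix "deven" already present; 7 new (t, a, t, o, r, s, o)
Total nodes = 12 + 3 + 3 + 4 + 5 + 4 + 5 + 7 = 43

43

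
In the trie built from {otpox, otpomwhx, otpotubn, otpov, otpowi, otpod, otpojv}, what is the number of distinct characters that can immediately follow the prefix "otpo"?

7

Walk "otpo" from the root, arriving at one node.
Distinct next characters after "otpo": d, j, m, t, v, w, x.
That node has 7 child edges.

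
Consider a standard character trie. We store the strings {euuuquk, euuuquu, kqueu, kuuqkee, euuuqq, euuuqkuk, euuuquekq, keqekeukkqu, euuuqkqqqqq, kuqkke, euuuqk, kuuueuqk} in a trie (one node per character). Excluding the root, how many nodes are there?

50

Insert word by word; a character creates a node only if that edge doesn't already exist:
  "euuuquk" → 7 new (e, u, u, u, q, u, k)
  "euuuquu" → prefix "euuuqu" already present; 1 new (u)
  "kqueu" → 5 new (k, q, u, e, u)
  "kuuqkee" → prefix "k" already present; 6 new (u, u, q, k, e, e)
  "euuuqq" → prefix "euuuq" already present; 1 new (q)
  "euuuqkuk" → prefix "euuuq" already present; 3 new (k, u, k)
  "euuuquekq" → prefix "euuuqu" already present; 3 new (e, k, q)
  "keqekeukkqu" → prefix "k" already present; 10 new (e, q, e, k, e, u, k, k, q, u)
  "euuuqkqqqqq" → prefix "euuuqk" already present; 5 new (q, q, q, q, q)
  "kuqkke" → prefix "ku" already present; 4 new (q, k, k, e)
  "euuuqk" → prefix "euuuqk" already present; 0 new (none)
  "kuuueuqk" → prefix "kuu" already present; 5 new (u, e, u, q, k)
Total nodes = 7 + 1 + 5 + 6 + 1 + 3 + 3 + 10 + 5 + 4 + 0 + 5 = 50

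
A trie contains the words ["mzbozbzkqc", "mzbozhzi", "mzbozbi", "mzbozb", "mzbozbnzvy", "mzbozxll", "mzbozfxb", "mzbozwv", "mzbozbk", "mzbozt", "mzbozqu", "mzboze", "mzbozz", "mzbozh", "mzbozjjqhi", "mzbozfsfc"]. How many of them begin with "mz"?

16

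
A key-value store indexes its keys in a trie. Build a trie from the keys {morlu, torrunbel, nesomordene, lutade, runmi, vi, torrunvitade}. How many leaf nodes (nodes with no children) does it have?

7

Leaves are exactly the stored words that no other stored word extends.
Those words: "lutade", "morlu", "nesomordene", "runmi", "torrunbel", "torrunvitade", "vi"
Leaf count: 7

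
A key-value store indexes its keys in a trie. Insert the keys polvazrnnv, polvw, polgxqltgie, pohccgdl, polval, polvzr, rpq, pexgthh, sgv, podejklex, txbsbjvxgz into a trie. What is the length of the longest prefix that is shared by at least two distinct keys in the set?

Equivalently: take the maximum, over all pairs, of their longest common prefix length.
e.g. "polval" and "polvazrnnv" share the prefix "polva" of length 5; no pair shares a longer one.
Longest shared-prefix length: 5

5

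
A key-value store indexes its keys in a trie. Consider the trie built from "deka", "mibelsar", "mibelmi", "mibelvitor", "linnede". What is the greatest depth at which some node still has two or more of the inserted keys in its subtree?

5

The deepest shared node is where two words last agree before diverging.
e.g. "mibelmi" and "mibelsar" share the prefix "mibel" of length 5; no pair shares a longer one.
Longest shared-prefix length: 5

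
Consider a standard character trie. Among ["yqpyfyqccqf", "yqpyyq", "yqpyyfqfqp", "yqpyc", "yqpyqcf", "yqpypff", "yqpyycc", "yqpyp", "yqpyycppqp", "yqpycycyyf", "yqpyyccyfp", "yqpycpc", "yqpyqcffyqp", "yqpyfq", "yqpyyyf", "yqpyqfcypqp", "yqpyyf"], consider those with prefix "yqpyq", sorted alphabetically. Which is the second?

DFS of the "yqpyq" subtree visits, in order: "yqpyqcf", "yqpyqcffyqp", "yqpyqfcypqp"
The 2nd is yqpyqcffyqp.

yqpyqcffyqp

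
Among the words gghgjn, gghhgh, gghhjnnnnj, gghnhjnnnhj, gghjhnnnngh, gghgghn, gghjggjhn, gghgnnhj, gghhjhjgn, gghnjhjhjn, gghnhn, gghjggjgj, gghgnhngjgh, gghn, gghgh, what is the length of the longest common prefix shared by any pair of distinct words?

7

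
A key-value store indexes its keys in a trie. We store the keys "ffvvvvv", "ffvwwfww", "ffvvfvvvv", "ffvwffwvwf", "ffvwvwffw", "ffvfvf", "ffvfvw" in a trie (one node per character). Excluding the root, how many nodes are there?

32

Count nodes per top-level branch (shared prefixes stored once):
  'f'-branch (ffvfvf, ffvfvw, ffvvfvvvv, ffvvvvv, ffvwffwvwf, ffvwvwffw, ffvwwfww): 32 nodes
Sum: 32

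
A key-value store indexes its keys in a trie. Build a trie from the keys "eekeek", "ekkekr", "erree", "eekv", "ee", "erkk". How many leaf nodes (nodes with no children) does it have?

5

A leaf is a node with no children — equivalently, the end of a word that is not a proper prefix of any other stored word.
Those words: "eekeek", "eekv", "ekkekr", "erkk", "erree"
Leaf count: 5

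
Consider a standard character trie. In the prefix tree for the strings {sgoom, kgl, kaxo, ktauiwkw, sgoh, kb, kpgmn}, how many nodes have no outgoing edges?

A leaf is a node with no children — equivalently, the end of a word that is not a proper prefix of any other stored word.
Those words: "kaxo", "kb", "kgl", "kpgmn", "ktauiwkw", "sgoh", "sgoom"
Leaf count: 7

7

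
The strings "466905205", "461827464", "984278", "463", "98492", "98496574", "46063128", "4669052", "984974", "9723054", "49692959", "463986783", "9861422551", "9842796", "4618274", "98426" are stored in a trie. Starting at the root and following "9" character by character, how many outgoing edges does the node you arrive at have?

The children of the "9" node are the distinct next characters among strings starting with "9".
Characters that immediately follow "9" among the stored strings: {7, 8}.
That node has 2 child edges.

2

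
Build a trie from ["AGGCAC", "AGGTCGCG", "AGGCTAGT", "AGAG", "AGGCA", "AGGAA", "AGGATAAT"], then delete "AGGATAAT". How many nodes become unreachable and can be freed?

Walk "AGGATAAT" from the leaf back toward the root, removing each node that no remaining word uses.
The suffix "TAAT" (4 nodes) is used only by "AGGATAAT"; the node for "AGGA" still has the child "A", so pruning stops there.
Nodes removed: 4

4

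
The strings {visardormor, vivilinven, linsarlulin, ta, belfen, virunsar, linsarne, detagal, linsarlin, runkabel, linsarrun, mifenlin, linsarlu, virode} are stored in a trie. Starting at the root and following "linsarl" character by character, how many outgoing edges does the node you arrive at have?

2

Follow the path "linsarl" to its node, then look at its outgoing edges.
Distinct next characters after "linsarl": i, u.
That node has 2 child edges.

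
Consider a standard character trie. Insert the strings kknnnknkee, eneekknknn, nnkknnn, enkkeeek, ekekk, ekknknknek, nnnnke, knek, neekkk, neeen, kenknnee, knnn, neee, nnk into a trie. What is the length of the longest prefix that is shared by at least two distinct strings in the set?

4

The deepest shared node is where two words last agree before diverging.
e.g. "neee" and "neeen" share the prefix "neee" of length 4; no pair shares a longer one.
Longest shared-prefix length: 4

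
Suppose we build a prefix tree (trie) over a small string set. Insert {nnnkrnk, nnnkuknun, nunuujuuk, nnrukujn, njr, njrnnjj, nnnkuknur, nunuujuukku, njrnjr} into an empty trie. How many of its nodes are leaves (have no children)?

7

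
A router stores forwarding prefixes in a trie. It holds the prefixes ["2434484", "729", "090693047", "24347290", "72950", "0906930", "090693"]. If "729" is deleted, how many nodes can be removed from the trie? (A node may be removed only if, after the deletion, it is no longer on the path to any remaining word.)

0

Walk "729" from the leaf back toward the root, removing each node that no remaining word uses.
Every node on "729" is still needed (e.g. by "72950"), so nothing is freed.
Nodes removed: 0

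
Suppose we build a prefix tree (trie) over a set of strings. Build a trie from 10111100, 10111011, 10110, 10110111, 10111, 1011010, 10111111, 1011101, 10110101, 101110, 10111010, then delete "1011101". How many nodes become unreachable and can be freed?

0

A node on "1011101"'s path can go only if nothing else ends at it or branches off below it.
Every node on "1011101" is still needed (e.g. by "10111011"), so nothing is freed.
Nodes removed: 0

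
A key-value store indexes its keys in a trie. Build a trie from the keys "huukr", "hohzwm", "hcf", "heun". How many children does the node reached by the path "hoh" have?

1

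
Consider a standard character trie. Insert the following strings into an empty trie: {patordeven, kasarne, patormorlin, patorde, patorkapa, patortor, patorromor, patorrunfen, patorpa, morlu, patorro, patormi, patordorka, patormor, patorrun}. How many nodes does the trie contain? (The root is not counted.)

52

Insert word by word; a character creates a node only if that edge doesn't already exist:
  "patordeven" → 10 new (p, a, t, o, r, d, e, v, e, n)
  "kasarne" → 7 new (k, a, s, a, r, n, e)
  "patormorlin" → prefix "pator" already present; 6 new (m, o, r, l, i, n)
  "patorde" → prefix "patorde" already present; 0 new (none)
  "patorkapa" → prefix "pator" already present; 4 new (k, a, p, a)
  "patortor" → prefix "pator" already present; 3 new (t, o, r)
  "patorromor" → prefix "pator" already present; 5 new (r, o, m, o, r)
  "patorrunfen" → prefix "patorr" already present; 5 new (u, n, f, e, n)
  "patorpa" → prefix "pator" already present; 2 new (p, a)
  "morlu" → 5 new (m, o, r, l, u)
  "patorro" → prefix "patorro" already present; 0 new (none)
  "patormi" → prefix "patorm" already present; 1 new (i)
  "patordorka" → prefix "patord" already present; 4 new (o, r, k, a)
  "patormor" → prefix "patormor" already present; 0 new (none)
  "patorrun" → prefix "patorrun" already present; 0 new (none)
Total nodes = 10 + 7 + 6 + 0 + 4 + 3 + 5 + 5 + 2 + 5 + 0 + 1 + 4 + 0 + 0 = 52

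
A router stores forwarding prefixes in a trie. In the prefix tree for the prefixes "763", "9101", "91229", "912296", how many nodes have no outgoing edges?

3

A leaf is a node with no children — equivalently, the end of a word that is not a proper prefix of any other stored word.
Those words: "763", "9101", "912296"
Leaf count: 3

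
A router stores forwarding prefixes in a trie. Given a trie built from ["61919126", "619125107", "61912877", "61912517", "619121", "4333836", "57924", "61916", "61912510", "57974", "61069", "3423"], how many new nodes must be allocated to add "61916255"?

3

Walking "61916255" from the root, the first 5 characters ("61916") follow existing edges; "2" is the first miss.
New nodes needed: |"61916255"| − 5 = 8 − 5 = 3.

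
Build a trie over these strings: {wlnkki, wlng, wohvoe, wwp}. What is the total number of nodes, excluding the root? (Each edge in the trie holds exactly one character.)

14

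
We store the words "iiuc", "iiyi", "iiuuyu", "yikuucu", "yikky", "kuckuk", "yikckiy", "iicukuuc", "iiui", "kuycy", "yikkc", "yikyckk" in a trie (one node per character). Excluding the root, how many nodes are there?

Count nodes per top-level branch (shared prefixes stored once):
  'i'-branch (iicukuuc, iiuc, iiui, iiuuyu, iiyi): 16 nodes
  'k'-branch (kuckuk, kuycy): 9 nodes
  'y'-branch (yikckiy, yikkc, yikky, yikuucu, yikyckk): 18 nodes
Sum: 43

43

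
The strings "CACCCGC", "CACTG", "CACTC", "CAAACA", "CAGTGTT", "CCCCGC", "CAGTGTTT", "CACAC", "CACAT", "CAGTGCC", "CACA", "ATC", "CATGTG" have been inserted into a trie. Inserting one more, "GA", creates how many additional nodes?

"GA" shares no prefix with any stored word, so all 2 characters open new nodes.
2 − 0 = 2 new nodes.

2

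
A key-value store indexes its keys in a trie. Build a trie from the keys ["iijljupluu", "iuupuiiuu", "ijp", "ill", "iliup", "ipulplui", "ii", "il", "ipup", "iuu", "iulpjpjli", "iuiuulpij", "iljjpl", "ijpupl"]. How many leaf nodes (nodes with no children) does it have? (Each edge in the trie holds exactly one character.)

Leaves are exactly the stored words that no other stored word extends.
Those words: "iijljupluu", "ijpupl", "iliup", "iljjpl", "ill", "ipulplui", "ipup", "iuiuulpij", "iulpjpjli", "iuupuiiuu"
Leaf count: 10

10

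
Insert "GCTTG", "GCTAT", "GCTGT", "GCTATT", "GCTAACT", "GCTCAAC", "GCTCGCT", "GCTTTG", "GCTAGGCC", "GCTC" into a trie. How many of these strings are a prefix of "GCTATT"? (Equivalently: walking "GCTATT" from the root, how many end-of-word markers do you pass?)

Walk "GCTATT" from the root; an end-of-word marker is hit whenever a stored word is a prefix of "GCTATT".
Prefixes of the query that are stored words: "GCTAT", "GCTATT"
Count: 2

2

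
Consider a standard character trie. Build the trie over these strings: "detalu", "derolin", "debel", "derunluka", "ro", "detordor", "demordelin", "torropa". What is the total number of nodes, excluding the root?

42

Count nodes per top-level branch (shared prefixes stored once):
  'd'-branch (debel, demordelin, derolin, derunluka, detalu, detordor): 33 nodes
  'r'-branch (ro): 2 nodes
  't'-branch (torropa): 7 nodes
Sum: 42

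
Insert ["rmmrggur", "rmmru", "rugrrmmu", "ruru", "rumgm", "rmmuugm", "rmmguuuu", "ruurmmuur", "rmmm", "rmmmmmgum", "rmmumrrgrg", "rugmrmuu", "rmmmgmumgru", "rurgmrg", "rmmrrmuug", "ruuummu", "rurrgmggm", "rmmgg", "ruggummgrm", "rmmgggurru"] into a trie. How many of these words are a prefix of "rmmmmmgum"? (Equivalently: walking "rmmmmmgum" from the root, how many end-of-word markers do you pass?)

Traverse "rmmmmmgum" character by character; count nodes along the way that are marked as word ends.
Prefixes of the query that are stored words: "rmmm", "rmmmmmgum"
Count: 2

2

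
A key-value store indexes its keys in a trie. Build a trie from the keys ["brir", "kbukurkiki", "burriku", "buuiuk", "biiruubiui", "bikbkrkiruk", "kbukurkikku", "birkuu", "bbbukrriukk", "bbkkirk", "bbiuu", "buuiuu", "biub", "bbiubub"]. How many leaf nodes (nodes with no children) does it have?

Leaves are exactly the stored words that no other stored word extends.
Those words: "bbbukrriukk", "bbiubub", "bbiuu", "bbkkirk", "biiruubiui", "bikbkrkiruk", "birkuu", "biub", "brir", "burriku", "buuiuk", "buuiuu", "kbukurkiki", "kbukurkikku"
Leaf count: 14

14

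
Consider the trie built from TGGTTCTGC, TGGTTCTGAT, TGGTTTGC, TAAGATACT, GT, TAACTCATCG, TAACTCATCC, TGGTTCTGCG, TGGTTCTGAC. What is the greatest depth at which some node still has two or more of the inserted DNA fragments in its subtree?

Look for the deepest trie node that still has at least two words in its subtree.
e.g. "TAACTCATCC" and "TAACTCATCG" share the prefix "TAACTCATC" of length 9; no pair shares a longer one.
Longest shared-prefix length: 9

9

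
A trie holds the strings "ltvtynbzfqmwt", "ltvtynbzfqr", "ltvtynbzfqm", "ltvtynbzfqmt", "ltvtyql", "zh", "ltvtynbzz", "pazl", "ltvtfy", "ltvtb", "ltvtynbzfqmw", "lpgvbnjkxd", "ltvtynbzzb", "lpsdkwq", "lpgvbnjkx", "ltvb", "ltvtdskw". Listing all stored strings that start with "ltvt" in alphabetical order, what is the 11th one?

ltvtyql

Words with prefix "ltvt", in lexicographic order: "ltvtb", "ltvtdskw", "ltvtfy", "ltvtynbzfqm", "ltvtynbzfqmt", "ltvtynbzfqmw", "ltvtynbzfqmwt", "ltvtynbzfqr", "ltvtynbzz", "ltvtynbzzb", "ltvtyql"
Position 11: ltvtyql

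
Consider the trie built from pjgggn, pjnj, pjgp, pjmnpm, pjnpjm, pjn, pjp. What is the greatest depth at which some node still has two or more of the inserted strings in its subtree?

3

The deepest shared node is where two words last agree before diverging.
e.g. "pjgggn" and "pjgp" share the prefix "pjg" of length 3; no pair shares a longer one.
Longest shared-prefix length: 3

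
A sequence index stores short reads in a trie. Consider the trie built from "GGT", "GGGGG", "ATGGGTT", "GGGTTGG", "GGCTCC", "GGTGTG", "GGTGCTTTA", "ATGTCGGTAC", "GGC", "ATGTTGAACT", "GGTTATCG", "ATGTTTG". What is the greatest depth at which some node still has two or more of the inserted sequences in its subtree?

The deepest shared node is where two words last agree before diverging.
e.g. "ATGTTGAACT" and "ATGTTTG" share the prefix "ATGTT" of length 5; no pair shares a longer one.
Longest shared-prefix length: 5

5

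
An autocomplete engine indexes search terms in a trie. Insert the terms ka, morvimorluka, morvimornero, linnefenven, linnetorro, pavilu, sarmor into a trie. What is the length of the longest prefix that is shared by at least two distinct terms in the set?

Equivalently: take the maximum, over all pairs, of their longest common prefix length.
"morvimorluka" and "morvimornero" agree on "morvimor" (8 characters) before diverging; nothing deeper is shared.
Longest shared-prefix length: 8

8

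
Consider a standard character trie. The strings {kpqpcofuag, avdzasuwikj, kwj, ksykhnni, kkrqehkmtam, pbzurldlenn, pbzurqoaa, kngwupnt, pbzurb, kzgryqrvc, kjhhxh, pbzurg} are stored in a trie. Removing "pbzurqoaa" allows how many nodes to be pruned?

4

A node on "pbzurqoaa"'s path can go only if nothing else ends at it or branches off below it.
The suffix "qoaa" (4 nodes) is used only by "pbzurqoaa"; the node for "pbzur" still has the child "l", so pruning stops there.
Nodes removed: 4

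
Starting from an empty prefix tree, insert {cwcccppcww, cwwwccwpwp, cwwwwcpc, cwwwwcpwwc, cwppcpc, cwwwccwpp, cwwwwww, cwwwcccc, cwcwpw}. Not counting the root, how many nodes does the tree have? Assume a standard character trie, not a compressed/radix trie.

38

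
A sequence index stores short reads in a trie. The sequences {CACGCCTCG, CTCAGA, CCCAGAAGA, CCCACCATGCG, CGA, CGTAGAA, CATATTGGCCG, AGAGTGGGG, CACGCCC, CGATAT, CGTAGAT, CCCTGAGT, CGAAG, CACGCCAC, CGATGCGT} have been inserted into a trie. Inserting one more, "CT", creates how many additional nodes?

"CT" is already a full path in the trie; only an end-marker is added.
No new nodes are needed: 0.

0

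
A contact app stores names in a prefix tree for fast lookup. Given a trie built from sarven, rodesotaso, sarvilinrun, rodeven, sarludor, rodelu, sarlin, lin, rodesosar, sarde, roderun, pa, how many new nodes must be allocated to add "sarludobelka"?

5

Walking "sarludobelka" from the root, the first 7 characters ("sarludo") follow existing edges; "b" is the first miss.
So 12 − 7 = 5 new nodes.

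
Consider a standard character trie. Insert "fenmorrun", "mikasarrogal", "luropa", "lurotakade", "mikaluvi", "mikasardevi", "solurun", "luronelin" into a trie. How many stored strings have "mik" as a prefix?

3

Filter for entries beginning with "mik":
Words under "mik": mikaluvi, mikasardevi, mikasarrogal
Count: 3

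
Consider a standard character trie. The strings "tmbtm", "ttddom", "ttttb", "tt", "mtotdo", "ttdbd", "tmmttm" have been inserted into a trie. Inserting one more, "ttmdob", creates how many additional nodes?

"tt" is already a path in the trie; the remaining "mdob" must be added.
New nodes needed: |"ttmdob"| − 2 = 6 − 2 = 4.

4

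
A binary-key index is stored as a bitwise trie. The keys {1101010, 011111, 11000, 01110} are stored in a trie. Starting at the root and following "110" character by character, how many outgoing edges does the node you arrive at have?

2

Walk "110" from the root, arriving at one node.
Distinct next characters after "110": 0, 1.
That node has 2 child edges.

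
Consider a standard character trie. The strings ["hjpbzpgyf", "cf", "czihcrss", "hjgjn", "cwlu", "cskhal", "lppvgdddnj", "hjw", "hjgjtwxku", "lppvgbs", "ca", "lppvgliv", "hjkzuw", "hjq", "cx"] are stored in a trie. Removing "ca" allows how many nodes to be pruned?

Walk "ca" from the leaf back toward the root, removing each node that no remaining word uses.
The suffix "a" (1 node) is used only by "ca"; the node for "c" still has the child "f", so pruning stops there.
Nodes removed: 1

1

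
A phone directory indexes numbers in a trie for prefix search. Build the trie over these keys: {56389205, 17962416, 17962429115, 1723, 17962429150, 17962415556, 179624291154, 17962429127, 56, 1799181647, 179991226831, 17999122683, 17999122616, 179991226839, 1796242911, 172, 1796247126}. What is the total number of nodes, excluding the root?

Trace insertions, counting only characters that open a new branch:
  "56389205" → 8 new (5, 6, 3, 8, 9, 2, 0, 5)
  "17962416" → 8 new (1, 7, 9, 6, 2, 4, 1, 6)
  "17962429115" → prefix "179624" already present; 5 new (2, 9, 1, 1, 5)
  "1723" → prefix "17" already present; 2 new (2, 3)
  "17962429150" → prefix "179624291" already present; 2 new (5, 0)
  "17962415556" → prefix "1796241" already present; 4 new (5, 5, 5, 6)
  "179624291154" → prefix "17962429115" already present; 1 new (4)
  "17962429127" → prefix "179624291" already present; 2 new (2, 7)
  "56" → prefix "56" already present; 0 new (none)
  "1799181647" → prefix "179" already present; 7 new (9, 1, 8, 1, 6, 4, 7)
  "179991226831" → prefix "1799" already present; 8 new (9, 1, 2, 2, 6, 8, 3, 1)
  "17999122683" → prefix "17999122683" already present; 0 new (none)
  "17999122616" → prefix "179991226" already present; 2 new (1, 6)
  "179991226839" → prefix "17999122683" already present; 1 new (9)
  "1796242911" → prefix "1796242911" already present; 0 new (none)
  "172" → prefix "172" already present; 0 new (none)
  "1796247126" → prefix "179624" already present; 4 new (7, 1, 2, 6)
Total nodes = 8 + 8 + 5 + 2 + 2 + 4 + 1 + 2 + 0 + 7 + 8 + 0 + 2 + 1 + 0 + 0 + 4 = 54

54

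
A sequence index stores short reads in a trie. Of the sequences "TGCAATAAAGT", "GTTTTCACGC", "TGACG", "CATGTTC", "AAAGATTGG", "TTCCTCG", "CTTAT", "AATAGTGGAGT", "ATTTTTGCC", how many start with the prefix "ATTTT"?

1

Traverse to the node for "ATTTT", then collect every word in that subtree.
Matches: "ATTTTTGCC"
Count: 1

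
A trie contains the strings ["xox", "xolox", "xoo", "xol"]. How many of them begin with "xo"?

Walk to "xo"; the words in its subtree are exactly those with that prefix.
Words under "xo": xol, xolox, xoo, xox
Count: 4

4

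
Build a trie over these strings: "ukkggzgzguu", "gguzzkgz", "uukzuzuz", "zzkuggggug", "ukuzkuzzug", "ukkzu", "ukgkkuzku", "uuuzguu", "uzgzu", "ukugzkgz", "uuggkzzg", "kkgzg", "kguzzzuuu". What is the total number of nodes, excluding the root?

86

Trace insertions, counting only characters that open a new branch:
  "ukkggzgzguu" → 11 new (u, k, k, g, g, z, g, z, g, u, u)
  "gguzzkgz" → 8 new (g, g, u, z, z, k, g, z)
  "uukzuzuz" → prefix "u" already present; 7 new (u, k, z, u, z, u, z)
  "zzkuggggug" → 10 new (z, z, k, u, g, g, g, g, u, g)
  "ukuzkuzzug" → prefix "uk" already present; 8 new (u, z, k, u, z, z, u, g)
  "ukkzu" → prefix "ukk" already present; 2 new (z, u)
  "ukgkkuzku" → prefix "uk" already present; 7 new (g, k, k, u, z, k, u)
  "uuuzguu" → prefix "uu" already present; 5 new (u, z, g, u, u)
  "uzgzu" → prefix "u" already present; 4 new (z, g, z, u)
  "ukugzkgz" → prefix "uku" already present; 5 new (g, z, k, g, z)
  "uuggkzzg" → prefix "uu" already present; 6 new (g, g, k, z, z, g)
  "kkgzg" → 5 new (k, k, g, z, g)
  "kguzzzuuu" → prefix "k" already present; 8 new (g, u, z, z, z, u, u, u)
Total nodes = 11 + 8 + 7 + 10 + 8 + 2 + 7 + 5 + 4 + 5 + 6 + 5 + 8 = 86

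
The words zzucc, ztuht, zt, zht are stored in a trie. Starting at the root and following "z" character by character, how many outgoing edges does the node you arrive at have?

3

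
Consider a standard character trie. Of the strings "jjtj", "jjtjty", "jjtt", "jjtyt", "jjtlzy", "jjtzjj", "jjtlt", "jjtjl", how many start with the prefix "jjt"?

Walk to "jjt"; the words in its subtree are exactly those with that prefix.
Matches: "jjtj", "jjtjl", "jjtjty", "jjtlt", "jjtlzy", "jjtt", "jjtyt", "jjtzjj"
Count: 8

8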